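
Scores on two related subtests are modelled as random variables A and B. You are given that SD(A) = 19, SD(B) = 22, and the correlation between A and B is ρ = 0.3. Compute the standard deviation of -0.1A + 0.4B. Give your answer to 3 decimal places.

Var(A) = (19)² = 361;  Var(B) = (22)² = 484
Cov(A,B) = ρ·SD(A)·SD(B) = 0.3·19·22 = 125.4
Var(-0.1A + 0.4B) = (-0.1)²·Var(A) + (0.4)²·Var(B) + 2·(-0.1)·(0.4)·Cov(A,B)
= 0.01·361 + 0.16·484 + -0.08·125.4 = 71.018
SD(-0.1A + 0.4B) = √71.018 ≈ 8.427

8.427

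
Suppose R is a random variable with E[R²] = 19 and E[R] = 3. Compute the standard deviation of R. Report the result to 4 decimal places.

3.1623

Var(R) = 19 − (3)² = 10
SD(R) = √10 ≈ 3.1623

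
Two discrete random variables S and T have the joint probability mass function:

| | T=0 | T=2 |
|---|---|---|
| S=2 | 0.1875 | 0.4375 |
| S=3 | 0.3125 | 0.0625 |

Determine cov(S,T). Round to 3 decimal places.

E[S] = 2.375,  E[T] = 1
E[ST] = 2.125
cov(S,T) = E[ST] − E[S]E[T] = 2.125 − (2.375)(1) = -0.25

-0.250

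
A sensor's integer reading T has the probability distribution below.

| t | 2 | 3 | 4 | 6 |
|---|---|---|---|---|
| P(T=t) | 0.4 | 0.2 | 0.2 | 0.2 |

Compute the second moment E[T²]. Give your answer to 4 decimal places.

13.8000

E[T²] = (2)²(0.4) + (3)²(0.2) + (4)²(0.2) + (6)²(0.2) = 13.8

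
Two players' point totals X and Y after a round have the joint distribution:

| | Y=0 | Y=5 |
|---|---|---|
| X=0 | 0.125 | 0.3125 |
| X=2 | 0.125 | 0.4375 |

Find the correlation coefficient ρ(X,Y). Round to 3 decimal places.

0.073

E[X] = 1.125,  E[Y] = 3.75
E[XY] = 4.375
cov(X,Y) = E[XY] − E[X]E[Y] = 4.375 − (1.125)(3.75) = 0.15625
V(X) = 0.984375,  V(Y) = 4.6875
ρ = 0.15625 / √(0.984375·4.6875) ≈ 0.073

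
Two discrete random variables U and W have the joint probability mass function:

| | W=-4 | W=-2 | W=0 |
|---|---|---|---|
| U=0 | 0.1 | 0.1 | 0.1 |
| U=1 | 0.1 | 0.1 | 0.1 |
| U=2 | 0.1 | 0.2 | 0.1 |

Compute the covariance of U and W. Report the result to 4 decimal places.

E[U] = 1.1,  E[W] = -2
E[UW] = -2.2
Cov(U,W) = E[UW] − E[U]E[W] = -2.2 − (1.1)(-2) = 0

0.0000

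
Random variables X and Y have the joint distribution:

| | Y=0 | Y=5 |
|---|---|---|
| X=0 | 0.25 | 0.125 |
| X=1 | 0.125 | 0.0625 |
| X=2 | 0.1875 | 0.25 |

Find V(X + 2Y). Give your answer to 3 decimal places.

27.371

E[X] = 1.0625,  E[Y] = 2.1875,  E[XY] = 2.8125
V(X) = 1.9375 − (1.0625)² = 0.80859375;  V(Y) = 10.9375 − (2.1875)² = 6.15234375
cov(X,Y) = 2.8125 − (1.0625)(2.1875) = 0.48828125
V(X + 2Y) = (1)²·0.80859375 + (2)²·6.15234375 + 2·(1)·(2)·0.48828125 = 27.37109375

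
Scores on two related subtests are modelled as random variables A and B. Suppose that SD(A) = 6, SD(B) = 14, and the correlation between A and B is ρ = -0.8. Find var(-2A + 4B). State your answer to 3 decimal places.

var(A) = (6)² = 36;  var(B) = (14)² = 196
Cov(A,B) = ρ·SD(A)·SD(B) = -0.8·6·14 = -67.2
var(-2A + 4B) = (-2)²·var(A) + (4)²·var(B) + 2·(-2)·(4)·Cov(A,B)
= 4·36 + 16·196 + -16·-67.2 = 4355.2

4355.200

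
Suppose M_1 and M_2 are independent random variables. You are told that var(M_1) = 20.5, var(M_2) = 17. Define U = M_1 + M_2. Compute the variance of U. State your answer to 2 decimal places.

By independence, var(U) = (1)²var(M_1) + (1)²var(M_2)
= (1)²·20.5 + (1)²·17 = 37.5

37.50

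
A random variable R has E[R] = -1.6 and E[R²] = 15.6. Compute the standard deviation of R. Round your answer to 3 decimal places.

3.611

V(R) = 15.6 − (-1.6)² = 13.04
sd(R) = √13.04 ≈ 3.611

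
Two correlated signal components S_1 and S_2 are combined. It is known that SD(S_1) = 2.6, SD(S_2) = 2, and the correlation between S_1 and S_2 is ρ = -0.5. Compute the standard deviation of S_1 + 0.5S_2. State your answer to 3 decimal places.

2.272

V(S_1) = (2.6)² = 6.76;  V(S_2) = (2)² = 4
Cov(S_1,S_2) = ρ·SD(S_1)·SD(S_2) = -0.5·2.6·2 = -2.6
V(S_1 + 0.5S_2) = (1)²·V(S_1) + (0.5)²·V(S_2) + 2·(1)·(0.5)·Cov(S_1,S_2)
= 1·6.76 + 0.25·4 + 1·-2.6 = 5.16
SD(S_1 + 0.5S_2) = √5.16 ≈ 2.272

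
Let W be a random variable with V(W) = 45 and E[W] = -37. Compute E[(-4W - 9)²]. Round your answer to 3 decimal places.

E[-4W - 9] = -4·-37 − 9 = 139
V(-4W - 9) = (-4)²·45 = 720
E[(-4W - 9)²] = V((-4W - 9)) + (E[(-4W - 9)])² = 720 + (139)² = 20041

20041.000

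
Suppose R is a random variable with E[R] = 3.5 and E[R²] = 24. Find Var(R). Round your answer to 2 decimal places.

11.75

Var(R) = 24 − (3.5)² = 11.75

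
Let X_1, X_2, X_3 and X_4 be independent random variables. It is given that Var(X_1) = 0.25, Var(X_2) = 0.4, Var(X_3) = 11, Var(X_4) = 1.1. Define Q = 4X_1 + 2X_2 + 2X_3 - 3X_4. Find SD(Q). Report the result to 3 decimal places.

7.714

By independence, Var(Q) = (4)²Var(X_1) + (2)²Var(X_2) + (2)²Var(X_3) + (-3)²Var(X_4)
= (4)²·0.25 + (2)²·0.4 + (2)²·11 + (-3)²·1.1 = 59.5
SD(Q) = √59.5 ≈ 7.714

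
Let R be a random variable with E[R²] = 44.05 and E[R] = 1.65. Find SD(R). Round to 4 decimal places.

6.4286

Var(R) = 44.05 − (1.65)² = 41.3275
SD(R) = √41.3275 ≈ 6.4286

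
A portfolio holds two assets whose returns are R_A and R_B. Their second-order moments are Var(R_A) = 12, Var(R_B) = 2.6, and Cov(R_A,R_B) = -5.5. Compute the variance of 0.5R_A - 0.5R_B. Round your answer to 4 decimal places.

Var(0.5R_A - 0.5R_B) = (0.5)²·Var(R_A) + (-0.5)²·Var(R_B) + 2·(0.5)·(-0.5)·Cov(R_A,R_B)
= 0.25·12 + 0.25·2.6 + -0.5·-5.5 = 6.4

6.4000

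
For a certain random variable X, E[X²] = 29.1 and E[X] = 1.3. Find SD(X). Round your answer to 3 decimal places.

5.235

var(X) = 29.1 − (1.3)² = 27.41
SD(X) = √27.41 ≈ 5.235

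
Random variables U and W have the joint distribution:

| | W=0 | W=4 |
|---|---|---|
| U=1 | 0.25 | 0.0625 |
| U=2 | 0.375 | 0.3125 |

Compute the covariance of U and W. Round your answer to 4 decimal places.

E[U] = 1.6875,  E[W] = 1.5
E[UW] = 2.75
Cov(U,W) = E[UW] − E[U]E[W] = 2.75 − (1.6875)(1.5) = 0.21875

0.2188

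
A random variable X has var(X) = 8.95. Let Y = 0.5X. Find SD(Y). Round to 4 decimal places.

1.4958

var(0.5X) = (0.5)²·8.95 = 2.2375
SD(Y) = √2.2375 ≈ 1.4958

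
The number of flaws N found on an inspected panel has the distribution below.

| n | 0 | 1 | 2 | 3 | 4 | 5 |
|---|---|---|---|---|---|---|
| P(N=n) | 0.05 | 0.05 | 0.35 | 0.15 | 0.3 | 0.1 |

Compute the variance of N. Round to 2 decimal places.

E[N] = (0)(0.05) + (1)(0.05) + (2)(0.35) + (3)(0.15) + (4)(0.3) + (5)(0.1) = 2.9
E[N²] = (0)²(0.05) + (1)²(0.05) + (2)²(0.35) + (3)²(0.15) + (4)²(0.3) + (5)²(0.1) = 10.1
V(N) = E[N²] − (E[N])² = 10.1 − (2.9)² = 1.69

1.69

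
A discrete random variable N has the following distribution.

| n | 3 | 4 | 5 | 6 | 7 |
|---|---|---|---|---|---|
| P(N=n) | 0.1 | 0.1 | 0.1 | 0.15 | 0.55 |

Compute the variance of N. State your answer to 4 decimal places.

E[N] = (3)(0.1) + (4)(0.1) + (5)(0.1) + (6)(0.15) + (7)(0.55) = 5.95
E[N²] = (3)²(0.1) + (4)²(0.1) + (5)²(0.1) + (6)²(0.15) + (7)²(0.55) = 37.35
Var(N) = E[N²] − (E[N])² = 37.35 − (5.95)² = 1.9475

1.9475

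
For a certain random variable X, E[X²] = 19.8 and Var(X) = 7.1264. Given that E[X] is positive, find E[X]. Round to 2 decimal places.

(E[X])² = E[X²] − Var(X) = 19.8 − 7.1264 = 12.6736
E[X] = √12.6736 = 3.56

3.56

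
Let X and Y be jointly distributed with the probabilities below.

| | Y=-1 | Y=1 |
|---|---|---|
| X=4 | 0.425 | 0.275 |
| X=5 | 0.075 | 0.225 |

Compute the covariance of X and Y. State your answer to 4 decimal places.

E[X] = 4.3,  E[Y] = 0
E[XY] = 0.15
cov(X,Y) = E[XY] − E[X]E[Y] = 0.15 − (4.3)(0) = 0.15

0.1500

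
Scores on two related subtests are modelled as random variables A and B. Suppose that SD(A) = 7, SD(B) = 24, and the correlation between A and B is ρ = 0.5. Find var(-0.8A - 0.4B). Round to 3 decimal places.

var(A) = (7)² = 49;  var(B) = (24)² = 576
cov(A,B) = ρ·SD(A)·SD(B) = 0.5·7·24 = 84
var(-0.8A - 0.4B) = (-0.8)²·var(A) + (-0.4)²·var(B) + 2·(-0.8)·(-0.4)·cov(A,B)
= 0.64·49 + 0.16·576 + 0.64·84 = 177.28

177.280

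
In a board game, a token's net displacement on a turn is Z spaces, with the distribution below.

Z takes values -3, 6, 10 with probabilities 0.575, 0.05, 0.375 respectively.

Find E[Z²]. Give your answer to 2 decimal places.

E[Z²] = (-3)²(0.575) + (6)²(0.05) + (10)²(0.375) = 44.475

44.48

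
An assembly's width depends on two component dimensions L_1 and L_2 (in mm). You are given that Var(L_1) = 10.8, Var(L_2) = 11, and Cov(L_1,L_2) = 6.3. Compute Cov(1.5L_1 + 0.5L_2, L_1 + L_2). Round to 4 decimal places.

Cov(1.5L_1 + 0.5L_2, L_1 + L_2) = (1.5)(1)Var(L_1) + (0.5)(1)Var(L_2) + [(1.5)(1) + (0.5)(1)]Cov(L_1,L_2)
= 1.5·10.8 + 0.5·11 + 2·6.3 = 34.3

34.3000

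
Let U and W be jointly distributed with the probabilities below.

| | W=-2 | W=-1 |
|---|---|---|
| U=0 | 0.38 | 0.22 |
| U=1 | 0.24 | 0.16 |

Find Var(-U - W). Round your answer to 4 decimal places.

E[U] = 0.4,  E[W] = -1.62,  E[UW] = -0.64
Var(U) = 0.4 − (0.4)² = 0.24;  Var(W) = 2.86 − (-1.62)² = 0.2356
cov(U,W) = -0.64 − (0.4)(-1.62) = 0.008
Var(-U - W) = (-1)²·0.24 + (-1)²·0.2356 + 2·(-1)·(-1)·0.008 = 0.4916

0.4916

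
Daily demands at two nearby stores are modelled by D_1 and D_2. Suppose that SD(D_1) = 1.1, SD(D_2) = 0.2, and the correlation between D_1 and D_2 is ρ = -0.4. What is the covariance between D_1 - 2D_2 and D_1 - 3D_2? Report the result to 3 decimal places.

1.890

Var(D_1) = (1.1)² = 1.21;  Var(D_2) = (0.2)² = 0.04
Cov(D_1,D_2) = ρ·SD(D_1)·SD(D_2) = -0.4·1.1·0.2 = -0.088
Cov(D_1 - 2D_2, D_1 - 3D_2) = (1)(1)Var(D_1) + (-2)(-3)Var(D_2) + [(1)(-3) + (-2)(1)]Cov(D_1,D_2)
= 1·1.21 + 6·0.04 + -5·-0.088 = 1.89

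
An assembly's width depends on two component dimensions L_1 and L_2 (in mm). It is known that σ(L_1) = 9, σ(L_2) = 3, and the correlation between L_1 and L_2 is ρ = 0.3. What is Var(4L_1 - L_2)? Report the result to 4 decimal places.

1240.2000

Var(L_1) = (9)² = 81;  Var(L_2) = (3)² = 9
cov(L_1,L_2) = ρ·σ(L_1)·σ(L_2) = 0.3·9·3 = 8.1
Var(4L_1 - L_2) = (4)²·Var(L_1) + (-1)²·Var(L_2) + 2·(4)·(-1)·cov(L_1,L_2)
= 16·81 + 1·9 + -8·8.1 = 1240.2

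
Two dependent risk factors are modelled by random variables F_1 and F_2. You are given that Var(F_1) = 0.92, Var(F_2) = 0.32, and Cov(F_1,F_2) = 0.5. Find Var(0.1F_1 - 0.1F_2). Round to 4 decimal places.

0.0024

Var(0.1F_1 - 0.1F_2) = (0.1)²·Var(F_1) + (-0.1)²·Var(F_2) + 2·(0.1)·(-0.1)·Cov(F_1,F_2)
= 0.01·0.92 + 0.01·0.32 + -0.02·0.5 = 0.0024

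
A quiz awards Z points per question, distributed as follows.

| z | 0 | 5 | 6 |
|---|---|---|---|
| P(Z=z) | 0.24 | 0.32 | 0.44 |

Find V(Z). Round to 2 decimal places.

E[Z] = (0)(0.24) + (5)(0.32) + (6)(0.44) = 4.24
E[Z²] = (0)²(0.24) + (5)²(0.32) + (6)²(0.44) = 23.84
V(Z) = E[Z²] − (E[Z])² = 23.84 − (4.24)² = 5.8624

5.86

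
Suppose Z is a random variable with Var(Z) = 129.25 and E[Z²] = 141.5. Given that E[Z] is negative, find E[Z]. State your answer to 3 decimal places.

(E[Z])² = E[Z²] − Var(Z) = 141.5 − 129.25 = 12.25
E[Z] = −√12.25 = -3.5

-3.500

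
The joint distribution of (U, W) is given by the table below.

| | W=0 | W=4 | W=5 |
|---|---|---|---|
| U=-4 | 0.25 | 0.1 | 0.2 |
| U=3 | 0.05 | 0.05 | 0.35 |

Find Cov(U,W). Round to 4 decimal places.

E[U] = -0.85,  E[W] = 3.35
E[UW] = 0.25
Cov(U,W) = E[UW] − E[U]E[W] = 0.25 − (-0.85)(3.35) = 3.0975

3.0975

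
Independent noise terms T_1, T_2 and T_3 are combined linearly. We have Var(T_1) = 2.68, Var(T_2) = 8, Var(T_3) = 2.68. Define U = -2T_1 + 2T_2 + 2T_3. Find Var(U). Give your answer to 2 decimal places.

53.44

By independence, Var(U) = (-2)²Var(T_1) + (2)²Var(T_2) + (2)²Var(T_3)
= (-2)²·2.68 + (2)²·8 + (2)²·2.68 = 53.44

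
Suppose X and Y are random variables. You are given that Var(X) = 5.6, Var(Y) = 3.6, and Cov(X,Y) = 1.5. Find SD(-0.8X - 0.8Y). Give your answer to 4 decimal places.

2.7943

Var(-0.8X - 0.8Y) = (-0.8)²·Var(X) + (-0.8)²·Var(Y) + 2·(-0.8)·(-0.8)·Cov(X,Y)
= 0.64·5.6 + 0.64·3.6 + 1.28·1.5 = 7.808
SD(-0.8X - 0.8Y) = √7.808 ≈ 2.7943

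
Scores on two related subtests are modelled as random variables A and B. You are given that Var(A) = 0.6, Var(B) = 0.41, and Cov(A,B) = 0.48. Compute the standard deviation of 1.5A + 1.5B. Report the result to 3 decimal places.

2.105

Var(1.5A + 1.5B) = (1.5)²·Var(A) + (1.5)²·Var(B) + 2·(1.5)·(1.5)·Cov(A,B)
= 2.25·0.6 + 2.25·0.41 + 4.5·0.48 = 4.4325
SD(1.5A + 1.5B) = √4.4325 ≈ 2.105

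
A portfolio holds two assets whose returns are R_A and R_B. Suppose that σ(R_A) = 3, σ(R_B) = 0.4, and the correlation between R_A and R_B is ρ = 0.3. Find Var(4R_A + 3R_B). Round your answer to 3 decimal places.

Var(R_A) = (3)² = 9;  Var(R_B) = (0.4)² = 0.16
Cov(R_A,R_B) = ρ·σ(R_A)·σ(R_B) = 0.3·3·0.4 = 0.36
Var(4R_A + 3R_B) = (4)²·Var(R_A) + (3)²·Var(R_B) + 2·(4)·(3)·Cov(R_A,R_B)
= 16·9 + 9·0.16 + 24·0.36 = 154.08

154.080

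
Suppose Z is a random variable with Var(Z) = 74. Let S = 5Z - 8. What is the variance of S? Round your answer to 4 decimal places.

Var(5Z - 8) = (5)²·Var(Z) = 25·74 = 1850

1850.0000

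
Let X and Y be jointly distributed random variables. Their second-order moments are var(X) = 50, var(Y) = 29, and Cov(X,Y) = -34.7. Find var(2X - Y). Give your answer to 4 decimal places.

var(2X - Y) = (2)²·var(X) + (-1)²·var(Y) + 2·(2)·(-1)·Cov(X,Y)
= 4·50 + 1·29 + -4·-34.7 = 367.8

367.8000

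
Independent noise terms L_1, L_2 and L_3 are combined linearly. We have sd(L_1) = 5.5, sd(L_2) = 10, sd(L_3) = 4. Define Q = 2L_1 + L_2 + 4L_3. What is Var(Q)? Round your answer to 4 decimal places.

477.0000

Var(L_1) = 30.25, Var(L_2) = 100, Var(L_3) = 16
By independence, Var(Q) = (2)²Var(L_1) + (1)²Var(L_2) + (4)²Var(L_3)
= (2)²·30.25 + (1)²·100 + (4)²·16 = 477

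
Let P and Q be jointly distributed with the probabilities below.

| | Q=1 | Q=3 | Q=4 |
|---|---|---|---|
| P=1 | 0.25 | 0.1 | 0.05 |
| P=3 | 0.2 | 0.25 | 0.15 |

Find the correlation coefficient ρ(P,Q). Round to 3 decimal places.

0.282

E[P] = 2.2,  E[Q] = 2.3
E[PQ] = 5.4
Cov(P,Q) = E[PQ] − E[P]E[Q] = 5.4 − (2.2)(2.3) = 0.34
Var(P) = 0.96,  Var(Q) = 1.51
ρ = 0.34 / √(0.96·1.51) ≈ 0.282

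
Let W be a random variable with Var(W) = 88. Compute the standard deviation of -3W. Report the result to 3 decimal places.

28.142

Var(-3W) = (-3)²·88 = 792
SD(-3W) = √792 ≈ 28.142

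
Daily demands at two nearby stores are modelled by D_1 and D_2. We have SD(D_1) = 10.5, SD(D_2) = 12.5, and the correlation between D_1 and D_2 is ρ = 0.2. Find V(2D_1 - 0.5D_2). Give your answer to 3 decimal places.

427.563

V(D_1) = (10.5)² = 110.25;  V(D_2) = (12.5)² = 156.25
Cov(D_1,D_2) = ρ·SD(D_1)·SD(D_2) = 0.2·10.5·12.5 = 26.25
V(2D_1 - 0.5D_2) = (2)²·V(D_1) + (-0.5)²·V(D_2) + 2·(2)·(-0.5)·Cov(D_1,D_2)
= 4·110.25 + 0.25·156.25 + -2·26.25 = 427.5625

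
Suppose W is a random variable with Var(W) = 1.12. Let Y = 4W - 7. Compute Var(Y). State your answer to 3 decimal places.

17.920

Var(4W - 7) = (4)²·Var(W) = 16·1.12 = 17.92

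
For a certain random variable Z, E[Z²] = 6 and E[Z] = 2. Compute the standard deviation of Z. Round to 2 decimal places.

1.41

Var(Z) = 6 − (2)² = 2
SD(Z) = √2 ≈ 1.41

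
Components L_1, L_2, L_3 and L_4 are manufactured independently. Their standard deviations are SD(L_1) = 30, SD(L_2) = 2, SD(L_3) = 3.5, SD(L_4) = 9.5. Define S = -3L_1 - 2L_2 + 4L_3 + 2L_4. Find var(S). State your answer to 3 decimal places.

8673.000

var(L_1) = 900, var(L_2) = 4, var(L_3) = 12.25, var(L_4) = 90.25
By independence, var(S) = (-3)²var(L_1) + (-2)²var(L_2) + (4)²var(L_3) + (2)²var(L_4)
= (-3)²·900 + (-2)²·4 + (4)²·12.25 + (2)²·90.25 = 8673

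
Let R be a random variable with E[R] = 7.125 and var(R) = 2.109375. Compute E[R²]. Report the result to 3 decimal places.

E[R²] = var(R) + (E[R])² = 2.109375 + (7.125)² = 52.875

52.875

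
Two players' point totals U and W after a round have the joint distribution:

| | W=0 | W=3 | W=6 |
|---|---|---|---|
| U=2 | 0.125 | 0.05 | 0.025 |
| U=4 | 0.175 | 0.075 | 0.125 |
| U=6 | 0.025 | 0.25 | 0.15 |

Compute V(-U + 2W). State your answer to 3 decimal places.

19.240

E[U] = 4.45,  E[W] = 2.925,  E[UW] = 14.4
V(U) = 22.1 − (4.45)² = 2.2975;  V(W) = 14.175 − (2.925)² = 5.619375
cov(U,W) = 14.4 − (4.45)(2.925) = 1.38375
V(-U + 2W) = (-1)²·2.2975 + (2)²·5.619375 + 2·(-1)·(2)·1.38375 = 19.24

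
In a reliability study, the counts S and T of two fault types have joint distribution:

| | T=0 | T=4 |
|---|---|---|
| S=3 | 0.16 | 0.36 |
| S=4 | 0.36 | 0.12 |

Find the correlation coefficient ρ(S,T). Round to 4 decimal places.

E[S] = 3.48,  E[T] = 1.92
E[ST] = 6.24
Cov(S,T) = E[ST] − E[S]E[T] = 6.24 − (3.48)(1.92) = -0.4416
V(S) = 0.2496,  V(T) = 3.9936
ρ = -0.4416 / √(0.2496·3.9936) ≈ -0.4423

-0.4423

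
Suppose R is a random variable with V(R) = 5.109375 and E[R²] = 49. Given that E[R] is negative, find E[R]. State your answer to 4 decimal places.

(E[R])² = E[R²] − V(R) = 49 − 5.109375 = 43.890625
E[R] = −√43.890625 = -6.625

-6.6250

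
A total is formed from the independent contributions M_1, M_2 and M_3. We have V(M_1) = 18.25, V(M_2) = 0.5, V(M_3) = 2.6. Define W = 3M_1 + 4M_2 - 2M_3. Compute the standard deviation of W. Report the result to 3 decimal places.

By independence, V(W) = (3)²V(M_1) + (4)²V(M_2) + (-2)²V(M_3)
= (3)²·18.25 + (4)²·0.5 + (-2)²·2.6 = 182.65
SD(W) = √182.65 ≈ 13.515

13.515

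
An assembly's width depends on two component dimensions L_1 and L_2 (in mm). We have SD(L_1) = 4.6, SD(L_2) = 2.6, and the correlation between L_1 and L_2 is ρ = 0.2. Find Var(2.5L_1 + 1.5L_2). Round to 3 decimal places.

165.400

Var(L_1) = (4.6)² = 21.16;  Var(L_2) = (2.6)² = 6.76
Cov(L_1,L_2) = ρ·SD(L_1)·SD(L_2) = 0.2·4.6·2.6 = 2.392
Var(2.5L_1 + 1.5L_2) = (2.5)²·Var(L_1) + (1.5)²·Var(L_2) + 2·(2.5)·(1.5)·Cov(L_1,L_2)
= 6.25·21.16 + 2.25·6.76 + 7.5·2.392 = 165.4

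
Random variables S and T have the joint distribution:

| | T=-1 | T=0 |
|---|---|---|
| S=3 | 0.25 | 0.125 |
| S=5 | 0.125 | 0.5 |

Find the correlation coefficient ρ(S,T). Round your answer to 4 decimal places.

0.4667

E[S] = 4.25,  E[T] = -0.375
E[ST] = -1.375
cov(S,T) = E[ST] − E[S]E[T] = -1.375 − (4.25)(-0.375) = 0.21875
Var(S) = 0.9375,  Var(T) = 0.234375
ρ = 0.21875 / √(0.9375·0.234375) ≈ 0.4667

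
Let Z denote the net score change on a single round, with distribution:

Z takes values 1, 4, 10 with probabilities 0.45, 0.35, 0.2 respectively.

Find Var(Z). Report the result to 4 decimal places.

11.2275

E[Z] = (1)(0.45) + (4)(0.35) + (10)(0.2) = 3.85
E[Z²] = (1)²(0.45) + (4)²(0.35) + (10)²(0.2) = 26.05
Var(Z) = E[Z²] − (E[Z])² = 26.05 − (3.85)² = 11.2275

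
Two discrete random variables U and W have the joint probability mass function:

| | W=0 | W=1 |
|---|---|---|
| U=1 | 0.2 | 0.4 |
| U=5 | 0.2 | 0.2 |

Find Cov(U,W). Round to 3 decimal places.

E[U] = 2.6,  E[W] = 0.6
E[UW] = 1.4
Cov(U,W) = E[UW] − E[U]E[W] = 1.4 − (2.6)(0.6) = -0.16

-0.160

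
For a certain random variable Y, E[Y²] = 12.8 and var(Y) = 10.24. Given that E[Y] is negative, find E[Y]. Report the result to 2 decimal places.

(E[Y])² = E[Y²] − var(Y) = 12.8 − 10.24 = 2.56
E[Y] = −√2.56 = -1.6

-1.60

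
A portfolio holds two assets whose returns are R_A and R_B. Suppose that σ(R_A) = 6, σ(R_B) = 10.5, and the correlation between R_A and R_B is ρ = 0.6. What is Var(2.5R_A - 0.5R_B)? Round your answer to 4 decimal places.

158.0625

Var(R_A) = (6)² = 36;  Var(R_B) = (10.5)² = 110.25
cov(R_A,R_B) = ρ·σ(R_A)·σ(R_B) = 0.6·6·10.5 = 37.8
Var(2.5R_A - 0.5R_B) = (2.5)²·Var(R_A) + (-0.5)²·Var(R_B) + 2·(2.5)·(-0.5)·cov(R_A,R_B)
= 6.25·36 + 0.25·110.25 + -2.5·37.8 = 158.0625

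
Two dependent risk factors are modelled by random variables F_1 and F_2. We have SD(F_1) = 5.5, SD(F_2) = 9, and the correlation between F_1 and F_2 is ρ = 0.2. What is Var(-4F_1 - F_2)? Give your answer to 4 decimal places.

Var(F_1) = (5.5)² = 30.25;  Var(F_2) = (9)² = 81
Cov(F_1,F_2) = ρ·SD(F_1)·SD(F_2) = 0.2·5.5·9 = 9.9
Var(-4F_1 - F_2) = (-4)²·Var(F_1) + (-1)²·Var(F_2) + 2·(-4)·(-1)·Cov(F_1,F_2)
= 16·30.25 + 1·81 + 8·9.9 = 644.2

644.2000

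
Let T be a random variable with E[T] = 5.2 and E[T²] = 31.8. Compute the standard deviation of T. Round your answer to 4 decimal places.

Var(T) = 31.8 − (5.2)² = 4.76
sd(T) = √4.76 ≈ 2.1817

2.1817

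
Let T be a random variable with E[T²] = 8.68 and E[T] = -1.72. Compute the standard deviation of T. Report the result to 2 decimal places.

2.39

V(T) = 8.68 − (-1.72)² = 5.7216
SD(T) = √5.7216 ≈ 2.39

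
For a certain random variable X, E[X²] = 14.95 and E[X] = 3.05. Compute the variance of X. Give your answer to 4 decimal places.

5.6475

Var(X) = 14.95 − (3.05)² = 5.6475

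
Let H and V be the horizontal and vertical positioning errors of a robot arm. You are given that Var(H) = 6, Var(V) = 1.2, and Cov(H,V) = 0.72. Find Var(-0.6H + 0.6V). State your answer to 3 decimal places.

Var(-0.6H + 0.6V) = (-0.6)²·Var(H) + (0.6)²·Var(V) + 2·(-0.6)·(0.6)·Cov(H,V)
= 0.36·6 + 0.36·1.2 + -0.72·0.72 = 2.0736

2.074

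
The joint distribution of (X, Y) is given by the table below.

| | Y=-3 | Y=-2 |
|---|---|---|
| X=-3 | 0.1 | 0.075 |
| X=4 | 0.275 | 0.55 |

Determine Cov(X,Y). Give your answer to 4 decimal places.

E[X] = 2.775,  E[Y] = -2.375
E[XY] = -6.35
Cov(X,Y) = E[XY] − E[X]E[Y] = -6.35 − (2.775)(-2.375) = 0.240625

0.2406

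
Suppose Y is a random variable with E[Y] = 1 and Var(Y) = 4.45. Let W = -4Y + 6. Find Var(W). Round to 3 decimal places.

71.200

Var(-4Y + 6) = (-4)²·Var(Y) = 16·4.45 = 71.2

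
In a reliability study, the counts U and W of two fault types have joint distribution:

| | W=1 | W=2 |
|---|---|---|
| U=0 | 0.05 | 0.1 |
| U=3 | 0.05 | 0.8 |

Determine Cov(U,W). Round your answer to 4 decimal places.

0.1050

E[U] = 2.55,  E[W] = 1.9
E[UW] = 4.95
Cov(U,W) = E[UW] − E[U]E[W] = 4.95 − (2.55)(1.9) = 0.105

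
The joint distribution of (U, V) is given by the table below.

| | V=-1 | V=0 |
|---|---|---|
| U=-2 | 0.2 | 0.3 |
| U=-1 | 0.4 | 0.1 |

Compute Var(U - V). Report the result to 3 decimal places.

0.690

E[U] = -1.5,  E[V] = -0.6,  E[UV] = 0.8
Var(U) = 2.5 − (-1.5)² = 0.25;  Var(V) = 0.6 − (-0.6)² = 0.24
cov(U,V) = 0.8 − (-1.5)(-0.6) = -0.1
Var(U - V) = (1)²·0.25 + (-1)²·0.24 + 2·(1)·(-1)·-0.1 = 0.69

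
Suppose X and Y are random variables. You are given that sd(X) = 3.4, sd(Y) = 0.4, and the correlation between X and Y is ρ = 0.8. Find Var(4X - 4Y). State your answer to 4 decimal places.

Var(X) = (3.4)² = 11.56;  Var(Y) = (0.4)² = 0.16
Cov(X,Y) = ρ·sd(X)·sd(Y) = 0.8·3.4·0.4 = 1.088
Var(4X - 4Y) = (4)²·Var(X) + (-4)²·Var(Y) + 2·(4)·(-4)·Cov(X,Y)
= 16·11.56 + 16·0.16 + -32·1.088 = 152.704

152.7040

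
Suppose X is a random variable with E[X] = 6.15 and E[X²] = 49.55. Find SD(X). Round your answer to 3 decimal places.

V(X) = 49.55 − (6.15)² = 11.7275
SD(X) = √11.7275 ≈ 3.425

3.425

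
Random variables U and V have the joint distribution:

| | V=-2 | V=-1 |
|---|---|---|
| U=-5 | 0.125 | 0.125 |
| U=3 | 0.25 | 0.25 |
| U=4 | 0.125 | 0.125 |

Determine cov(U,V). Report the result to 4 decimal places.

0.0000

E[U] = 1.25,  E[V] = -1.5
E[UV] = -1.875
cov(U,V) = E[UV] − E[U]E[V] = -1.875 − (1.25)(-1.5) = 0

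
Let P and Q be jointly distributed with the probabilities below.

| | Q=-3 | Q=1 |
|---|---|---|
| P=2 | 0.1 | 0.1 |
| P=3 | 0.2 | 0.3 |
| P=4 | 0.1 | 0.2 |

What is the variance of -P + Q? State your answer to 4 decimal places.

4.0100

E[P] = 3.1,  E[Q] = -0.6,  E[PQ] = -1.7
Var(P) = 10.1 − (3.1)² = 0.49;  Var(Q) = 4.2 − (-0.6)² = 3.84
Cov(P,Q) = -1.7 − (3.1)(-0.6) = 0.16
Var(-P + Q) = (-1)²·0.49 + (1)²·3.84 + 2·(-1)·(1)·0.16 = 4.01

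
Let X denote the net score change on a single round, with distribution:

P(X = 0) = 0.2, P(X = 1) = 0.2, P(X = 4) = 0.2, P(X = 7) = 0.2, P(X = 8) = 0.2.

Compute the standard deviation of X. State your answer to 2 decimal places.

E[X] = (0)(0.2) + (1)(0.2) + (4)(0.2) + (7)(0.2) + (8)(0.2) = 4
E[X²] = (0)²(0.2) + (1)²(0.2) + (4)²(0.2) + (7)²(0.2) + (8)²(0.2) = 26
V(X) = E[X²] − (E[X])² = 26 − (4)² = 10
SD(X) = √10 ≈ 3.16

3.16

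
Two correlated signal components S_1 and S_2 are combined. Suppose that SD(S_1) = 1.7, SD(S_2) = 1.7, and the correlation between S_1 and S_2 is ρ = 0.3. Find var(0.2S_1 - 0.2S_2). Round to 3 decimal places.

var(S_1) = (1.7)² = 2.89;  var(S_2) = (1.7)² = 2.89
cov(S_1,S_2) = ρ·SD(S_1)·SD(S_2) = 0.3·1.7·1.7 = 0.867
var(0.2S_1 - 0.2S_2) = (0.2)²·var(S_1) + (-0.2)²·var(S_2) + 2·(0.2)·(-0.2)·cov(S_1,S_2)
= 0.04·2.89 + 0.04·2.89 + -0.08·0.867 = 0.16184

0.162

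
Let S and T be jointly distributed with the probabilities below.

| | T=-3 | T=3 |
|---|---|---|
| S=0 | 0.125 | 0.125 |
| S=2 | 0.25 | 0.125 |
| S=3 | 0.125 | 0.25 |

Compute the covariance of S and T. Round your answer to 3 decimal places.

E[S] = 1.875,  E[T] = 0
E[ST] = 0.375
Cov(S,T) = E[ST] − E[S]E[T] = 0.375 − (1.875)(0) = 0.375

0.375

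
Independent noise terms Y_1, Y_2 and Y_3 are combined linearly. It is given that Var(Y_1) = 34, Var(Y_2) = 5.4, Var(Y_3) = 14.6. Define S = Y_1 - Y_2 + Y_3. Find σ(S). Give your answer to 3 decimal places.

By independence, Var(S) = (1)²Var(Y_1) + (-1)²Var(Y_2) + (1)²Var(Y_3)
= (1)²·34 + (-1)²·5.4 + (1)²·14.6 = 54
σ(S) = √54 ≈ 7.348

7.348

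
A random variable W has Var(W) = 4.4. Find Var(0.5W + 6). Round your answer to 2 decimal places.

Var(0.5W + 6) = (0.5)²·Var(W) = 0.25·4.4 = 1.1

1.10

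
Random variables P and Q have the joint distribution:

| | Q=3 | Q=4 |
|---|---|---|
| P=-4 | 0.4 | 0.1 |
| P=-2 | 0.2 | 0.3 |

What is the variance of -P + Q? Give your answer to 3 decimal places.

E[P] = -3,  E[Q] = 3.4,  E[PQ] = -10
var(P) = 10 − (-3)² = 1;  var(Q) = 11.8 − (3.4)² = 0.24
Cov(P,Q) = -10 − (-3)(3.4) = 0.2
var(-P + Q) = (-1)²·1 + (1)²·0.24 + 2·(-1)·(1)·0.2 = 0.84

0.840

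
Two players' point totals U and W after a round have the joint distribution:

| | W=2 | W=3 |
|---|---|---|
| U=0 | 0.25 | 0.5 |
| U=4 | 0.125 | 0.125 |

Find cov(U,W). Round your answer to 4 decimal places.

-0.1250

E[U] = 1,  E[W] = 2.625
E[UW] = 2.5
cov(U,W) = E[UW] − E[U]E[W] = 2.5 − (1)(2.625) = -0.125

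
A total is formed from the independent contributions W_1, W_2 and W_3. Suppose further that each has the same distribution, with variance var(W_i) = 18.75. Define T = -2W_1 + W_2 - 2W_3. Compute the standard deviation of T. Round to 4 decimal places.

12.9904

By independence, var(T) = (-2)²var(W_1) + (1)²var(W_2) + (-2)²var(W_3)
= (-2)²·18.75 + (1)²·18.75 + (-2)²·18.75 = 168.75
SD(T) = √168.75 ≈ 12.9904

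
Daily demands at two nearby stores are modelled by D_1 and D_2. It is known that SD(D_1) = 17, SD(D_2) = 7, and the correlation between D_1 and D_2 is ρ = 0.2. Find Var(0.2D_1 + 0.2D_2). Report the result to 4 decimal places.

Var(D_1) = (17)² = 289;  Var(D_2) = (7)² = 49
Cov(D_1,D_2) = ρ·SD(D_1)·SD(D_2) = 0.2·17·7 = 23.8
Var(0.2D_1 + 0.2D_2) = (0.2)²·Var(D_1) + (0.2)²·Var(D_2) + 2·(0.2)·(0.2)·Cov(D_1,D_2)
= 0.04·289 + 0.04·49 + 0.08·23.8 = 15.424

15.4240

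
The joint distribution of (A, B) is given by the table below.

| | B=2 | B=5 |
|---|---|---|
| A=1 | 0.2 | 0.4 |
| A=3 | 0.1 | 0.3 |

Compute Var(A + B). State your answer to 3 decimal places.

E[A] = 1.8,  E[B] = 4.1,  E[AB] = 7.5
Var(A) = 4.2 − (1.8)² = 0.96;  Var(B) = 18.7 − (4.1)² = 1.89
cov(A,B) = 7.5 − (1.8)(4.1) = 0.12
Var(A + B) = (1)²·0.96 + (1)²·1.89 + 2·(1)·(1)·0.12 = 3.09

3.090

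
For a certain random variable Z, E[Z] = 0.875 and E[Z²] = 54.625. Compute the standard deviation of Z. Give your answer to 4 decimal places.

Var(Z) = 54.625 − (0.875)² = 53.859375
σ(Z) = √53.859375 ≈ 7.3389

7.3389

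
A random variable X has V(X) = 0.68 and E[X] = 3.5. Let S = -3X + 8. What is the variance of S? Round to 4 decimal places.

6.1200

V(-3X + 8) = (-3)²·V(X) = 9·0.68 = 6.12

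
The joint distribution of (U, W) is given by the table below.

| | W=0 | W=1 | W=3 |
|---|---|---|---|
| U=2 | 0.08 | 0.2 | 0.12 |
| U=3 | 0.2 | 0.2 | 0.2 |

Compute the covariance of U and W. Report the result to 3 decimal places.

-0.016

E[U] = 2.6,  E[W] = 1.36
E[UW] = 3.52
Cov(U,W) = E[UW] − E[U]E[W] = 3.52 − (2.6)(1.36) = -0.016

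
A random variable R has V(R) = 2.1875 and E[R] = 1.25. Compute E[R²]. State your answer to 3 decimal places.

E[R²] = V(R) + (E[R])² = 2.1875 + (1.25)² = 3.75

3.750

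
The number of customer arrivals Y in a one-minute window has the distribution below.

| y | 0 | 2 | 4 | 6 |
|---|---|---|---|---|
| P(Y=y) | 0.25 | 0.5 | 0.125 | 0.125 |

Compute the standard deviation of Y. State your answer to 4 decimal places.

E[Y] = (0)(0.25) + (2)(0.5) + (4)(0.125) + (6)(0.125) = 2.25
E[Y²] = (0)²(0.25) + (2)²(0.5) + (4)²(0.125) + (6)²(0.125) = 8.5
V(Y) = E[Y²] − (E[Y])² = 8.5 − (2.25)² = 3.4375
σ(Y) = √3.4375 ≈ 1.8540

1.8540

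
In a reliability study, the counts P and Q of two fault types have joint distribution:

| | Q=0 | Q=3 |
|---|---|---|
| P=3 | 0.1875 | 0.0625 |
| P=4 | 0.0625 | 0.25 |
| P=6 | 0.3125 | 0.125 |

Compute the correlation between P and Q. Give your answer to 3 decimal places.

E[P] = 4.625,  E[Q] = 1.3125
E[PQ] = 5.8125
Cov(P,Q) = E[PQ] − E[P]E[Q] = 5.8125 − (4.625)(1.3125) = -0.2578125
Var(P) = 1.609375,  Var(Q) = 2.21484375
ρ = -0.2578125 / √(1.609375·2.21484375) ≈ -0.137

-0.137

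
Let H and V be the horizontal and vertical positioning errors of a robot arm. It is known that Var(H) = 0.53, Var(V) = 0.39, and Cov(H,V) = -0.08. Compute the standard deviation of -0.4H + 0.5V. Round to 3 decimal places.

Var(-0.4H + 0.5V) = (-0.4)²·Var(H) + (0.5)²·Var(V) + 2·(-0.4)·(0.5)·Cov(H,V)
= 0.16·0.53 + 0.25·0.39 + -0.4·-0.08 = 0.2143
σ(-0.4H + 0.5V) = √0.2143 ≈ 0.463

0.463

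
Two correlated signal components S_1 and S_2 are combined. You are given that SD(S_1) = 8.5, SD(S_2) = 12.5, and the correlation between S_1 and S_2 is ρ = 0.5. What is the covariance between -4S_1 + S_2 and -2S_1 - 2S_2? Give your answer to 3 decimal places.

584.250

var(S_1) = (8.5)² = 72.25;  var(S_2) = (12.5)² = 156.25
cov(S_1,S_2) = ρ·SD(S_1)·SD(S_2) = 0.5·8.5·12.5 = 53.125
cov(-4S_1 + S_2, -2S_1 - 2S_2) = (-4)(-2)var(S_1) + (1)(-2)var(S_2) + [(-4)(-2) + (1)(-2)]cov(S_1,S_2)
= 8·72.25 + -2·156.25 + 6·53.125 = 584.25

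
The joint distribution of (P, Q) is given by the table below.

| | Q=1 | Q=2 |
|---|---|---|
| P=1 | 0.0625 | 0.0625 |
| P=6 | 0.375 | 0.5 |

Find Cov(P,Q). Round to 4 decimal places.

0.0391

E[P] = 5.375,  E[Q] = 1.5625
E[PQ] = 8.4375
Cov(P,Q) = E[PQ] − E[P]E[Q] = 8.4375 − (5.375)(1.5625) = 0.0390625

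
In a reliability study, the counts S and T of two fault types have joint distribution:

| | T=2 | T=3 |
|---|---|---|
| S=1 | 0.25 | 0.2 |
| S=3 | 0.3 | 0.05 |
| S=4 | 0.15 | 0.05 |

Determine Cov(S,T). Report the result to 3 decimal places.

E[S] = 2.3,  E[T] = 2.3
E[ST] = 5.15
Cov(S,T) = E[ST] − E[S]E[T] = 5.15 − (2.3)(2.3) = -0.14

-0.140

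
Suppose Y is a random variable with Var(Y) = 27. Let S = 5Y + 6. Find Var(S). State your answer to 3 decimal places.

675.000

Var(5Y + 6) = (5)²·Var(Y) = 25·27 = 675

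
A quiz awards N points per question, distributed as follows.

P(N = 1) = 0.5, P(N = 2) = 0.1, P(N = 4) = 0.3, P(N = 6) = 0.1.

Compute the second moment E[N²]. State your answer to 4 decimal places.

E[N²] = (1)²(0.5) + (2)²(0.1) + (4)²(0.3) + (6)²(0.1) = 9.3

9.3000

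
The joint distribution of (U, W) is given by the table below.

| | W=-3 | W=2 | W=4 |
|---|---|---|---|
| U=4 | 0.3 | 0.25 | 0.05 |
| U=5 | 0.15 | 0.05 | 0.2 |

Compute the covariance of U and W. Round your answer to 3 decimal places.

E[U] = 4.4,  E[W] = 0.25
E[UW] = 1.45
cov(U,W) = E[UW] − E[U]E[W] = 1.45 − (4.4)(0.25) = 0.35

0.350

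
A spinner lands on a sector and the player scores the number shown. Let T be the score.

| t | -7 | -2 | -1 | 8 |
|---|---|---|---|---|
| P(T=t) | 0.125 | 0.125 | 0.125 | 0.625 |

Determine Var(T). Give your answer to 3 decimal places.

32.688

E[T] = (-7)(0.125) + (-2)(0.125) + (-1)(0.125) + (8)(0.625) = 3.75
E[T²] = (-7)²(0.125) + (-2)²(0.125) + (-1)²(0.125) + (8)²(0.625) = 46.75
Var(T) = E[T²] − (E[T])² = 46.75 − (3.75)² = 32.6875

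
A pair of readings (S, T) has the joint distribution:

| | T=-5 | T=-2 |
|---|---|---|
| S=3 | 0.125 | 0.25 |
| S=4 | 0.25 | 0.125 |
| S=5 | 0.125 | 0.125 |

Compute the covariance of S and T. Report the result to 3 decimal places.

-0.188

E[S] = 3.875,  E[T] = -3.5
E[ST] = -13.75
Cov(S,T) = E[ST] − E[S]E[T] = -13.75 − (3.875)(-3.5) = -0.1875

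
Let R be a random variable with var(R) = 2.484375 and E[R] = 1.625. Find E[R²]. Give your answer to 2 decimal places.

E[R²] = var(R) + (E[R])² = 2.484375 + (1.625)² = 5.125

5.13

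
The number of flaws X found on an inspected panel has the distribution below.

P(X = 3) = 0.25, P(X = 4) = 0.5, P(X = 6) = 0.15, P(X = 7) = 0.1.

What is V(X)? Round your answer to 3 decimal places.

1.628

E[X] = (3)(0.25) + (4)(0.5) + (6)(0.15) + (7)(0.1) = 4.35
E[X²] = (3)²(0.25) + (4)²(0.5) + (6)²(0.15) + (7)²(0.1) = 20.55
V(X) = E[X²] − (E[X])² = 20.55 − (4.35)² = 1.6275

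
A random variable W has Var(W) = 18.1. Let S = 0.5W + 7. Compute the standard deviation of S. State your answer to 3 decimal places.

Var(0.5W + 7) = (0.5)²·18.1 = 4.525
sd(S) = √4.525 ≈ 2.127

2.127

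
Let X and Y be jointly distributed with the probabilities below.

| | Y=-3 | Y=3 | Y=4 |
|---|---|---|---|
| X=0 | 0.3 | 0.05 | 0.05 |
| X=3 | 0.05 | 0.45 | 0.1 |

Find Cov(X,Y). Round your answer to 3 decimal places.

2.910

E[X] = 1.8,  E[Y] = 1.05
E[XY] = 4.8
Cov(X,Y) = E[XY] − E[X]E[Y] = 4.8 − (1.8)(1.05) = 2.91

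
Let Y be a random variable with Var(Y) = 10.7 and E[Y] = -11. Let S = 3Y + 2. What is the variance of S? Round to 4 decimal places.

96.3000

Var(3Y + 2) = (3)²·Var(Y) = 9·10.7 = 96.3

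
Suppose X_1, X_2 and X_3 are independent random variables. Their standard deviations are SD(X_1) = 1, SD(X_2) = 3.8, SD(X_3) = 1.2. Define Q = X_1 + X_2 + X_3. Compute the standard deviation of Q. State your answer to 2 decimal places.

V(X_1) = 1, V(X_2) = 14.44, V(X_3) = 1.44
By independence, V(Q) = (1)²V(X_1) + (1)²V(X_2) + (1)²V(X_3)
= (1)²·1 + (1)²·14.44 + (1)²·1.44 = 16.88
SD(Q) = √16.88 ≈ 4.11

4.11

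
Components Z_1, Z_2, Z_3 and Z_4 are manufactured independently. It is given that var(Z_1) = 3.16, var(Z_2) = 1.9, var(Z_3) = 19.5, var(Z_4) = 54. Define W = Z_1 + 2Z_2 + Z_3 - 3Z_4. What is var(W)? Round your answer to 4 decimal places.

By independence, var(W) = (1)²var(Z_1) + (2)²var(Z_2) + (1)²var(Z_3) + (-3)²var(Z_4)
= (1)²·3.16 + (2)²·1.9 + (1)²·19.5 + (-3)²·54 = 516.26

516.2600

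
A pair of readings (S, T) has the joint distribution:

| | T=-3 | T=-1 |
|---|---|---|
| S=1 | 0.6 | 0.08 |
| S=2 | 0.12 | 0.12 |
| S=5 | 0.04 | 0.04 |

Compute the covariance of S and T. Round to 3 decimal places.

E[S] = 1.56,  E[T] = -2.52
E[ST] = -3.64
cov(S,T) = E[ST] − E[S]E[T] = -3.64 − (1.56)(-2.52) = 0.2912

0.291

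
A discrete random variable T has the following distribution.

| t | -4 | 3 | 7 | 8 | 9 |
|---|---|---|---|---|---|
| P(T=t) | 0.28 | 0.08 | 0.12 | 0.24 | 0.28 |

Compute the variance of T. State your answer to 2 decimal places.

E[T] = (-4)(0.28) + (3)(0.08) + (7)(0.12) + (8)(0.24) + (9)(0.28) = 4.4
E[T²] = (-4)²(0.28) + (3)²(0.08) + (7)²(0.12) + (8)²(0.24) + (9)²(0.28) = 49.12
Var(T) = E[T²] − (E[T])² = 49.12 − (4.4)² = 29.76

29.76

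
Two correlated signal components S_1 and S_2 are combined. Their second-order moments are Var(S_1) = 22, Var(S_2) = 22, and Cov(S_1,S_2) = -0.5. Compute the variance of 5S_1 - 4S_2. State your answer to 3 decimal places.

922.000

Var(5S_1 - 4S_2) = (5)²·Var(S_1) + (-4)²·Var(S_2) + 2·(5)·(-4)·Cov(S_1,S_2)
= 25·22 + 16·22 + -40·-0.5 = 922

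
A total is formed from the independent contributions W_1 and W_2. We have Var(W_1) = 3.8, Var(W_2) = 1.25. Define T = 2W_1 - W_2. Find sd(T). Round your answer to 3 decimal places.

By independence, Var(T) = (2)²Var(W_1) + (-1)²Var(W_2)
= (2)²·3.8 + (-1)²·1.25 = 16.45
sd(T) = √16.45 ≈ 4.056

4.056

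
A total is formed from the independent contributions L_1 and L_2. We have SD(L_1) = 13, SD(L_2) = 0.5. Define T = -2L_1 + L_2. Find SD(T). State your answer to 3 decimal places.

Var(L_1) = 169, Var(L_2) = 0.25
By independence, Var(T) = (-2)²Var(L_1) + (1)²Var(L_2)
= (-2)²·169 + (1)²·0.25 = 676.25
SD(T) = √676.25 ≈ 26.005

26.005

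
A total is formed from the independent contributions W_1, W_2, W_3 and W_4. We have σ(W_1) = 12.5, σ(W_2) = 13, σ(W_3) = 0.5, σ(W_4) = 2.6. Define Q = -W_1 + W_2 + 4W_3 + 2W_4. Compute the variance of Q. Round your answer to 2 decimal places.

356.29

Var(W_1) = 156.25, Var(W_2) = 169, Var(W_3) = 0.25, Var(W_4) = 6.76
By independence, Var(Q) = (-1)²Var(W_1) + (1)²Var(W_2) + (4)²Var(W_3) + (2)²Var(W_4)
= (-1)²·156.25 + (1)²·169 + (4)²·0.25 + (2)²·6.76 = 356.29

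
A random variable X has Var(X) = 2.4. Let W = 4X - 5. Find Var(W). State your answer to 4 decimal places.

38.4000

Var(4X - 5) = (4)²·Var(X) = 16·2.4 = 38.4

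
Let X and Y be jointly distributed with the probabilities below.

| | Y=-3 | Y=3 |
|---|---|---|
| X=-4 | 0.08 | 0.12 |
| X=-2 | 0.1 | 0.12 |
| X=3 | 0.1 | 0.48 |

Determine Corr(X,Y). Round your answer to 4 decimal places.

0.2665

E[X] = 0.5,  E[Y] = 1.32
E[XY] = 2.82
cov(X,Y) = E[XY] − E[X]E[Y] = 2.82 − (0.5)(1.32) = 2.16
Var(X) = 9.05,  Var(Y) = 7.2576
ρ = 2.16 / √(9.05·7.2576) ≈ 0.2665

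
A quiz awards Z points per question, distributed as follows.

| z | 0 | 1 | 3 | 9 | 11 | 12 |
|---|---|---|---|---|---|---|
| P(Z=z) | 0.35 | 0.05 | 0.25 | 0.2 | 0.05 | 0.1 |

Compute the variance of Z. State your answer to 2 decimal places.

20.03

E[Z] = (0)(0.35) + (1)(0.05) + (3)(0.25) + (9)(0.2) + (11)(0.05) + (12)(0.1) = 4.35
E[Z²] = (0)²(0.35) + (1)²(0.05) + (3)²(0.25) + (9)²(0.2) + (11)²(0.05) + (12)²(0.1) = 38.95
Var(Z) = E[Z²] − (E[Z])² = 38.95 − (4.35)² = 20.0275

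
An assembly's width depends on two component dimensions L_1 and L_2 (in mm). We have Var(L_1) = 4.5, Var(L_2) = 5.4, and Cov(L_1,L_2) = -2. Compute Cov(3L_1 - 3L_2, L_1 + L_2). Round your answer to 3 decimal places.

Cov(3L_1 - 3L_2, L_1 + L_2) = (3)(1)Var(L_1) + (-3)(1)Var(L_2) + [(3)(1) + (-3)(1)]Cov(L_1,L_2)
= 3·4.5 + -3·5.4 + 0·-2 = -2.7

-2.700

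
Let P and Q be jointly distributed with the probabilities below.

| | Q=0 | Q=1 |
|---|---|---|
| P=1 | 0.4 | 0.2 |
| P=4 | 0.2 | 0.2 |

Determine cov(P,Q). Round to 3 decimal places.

0.120

E[P] = 2.2,  E[Q] = 0.4
E[PQ] = 1
cov(P,Q) = E[PQ] − E[P]E[Q] = 1 − (2.2)(0.4) = 0.12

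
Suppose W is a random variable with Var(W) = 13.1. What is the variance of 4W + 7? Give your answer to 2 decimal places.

209.60

Var(4W + 7) = (4)²·Var(W) = 16·13.1 = 209.6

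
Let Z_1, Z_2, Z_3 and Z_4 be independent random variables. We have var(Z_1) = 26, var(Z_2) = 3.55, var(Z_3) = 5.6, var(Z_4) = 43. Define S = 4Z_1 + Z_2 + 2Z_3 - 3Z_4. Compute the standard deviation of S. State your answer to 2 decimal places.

28.79

By independence, var(S) = (4)²var(Z_1) + (1)²var(Z_2) + (2)²var(Z_3) + (-3)²var(Z_4)
= (4)²·26 + (1)²·3.55 + (2)²·5.6 + (-3)²·43 = 828.95
SD(S) = √828.95 ≈ 28.79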